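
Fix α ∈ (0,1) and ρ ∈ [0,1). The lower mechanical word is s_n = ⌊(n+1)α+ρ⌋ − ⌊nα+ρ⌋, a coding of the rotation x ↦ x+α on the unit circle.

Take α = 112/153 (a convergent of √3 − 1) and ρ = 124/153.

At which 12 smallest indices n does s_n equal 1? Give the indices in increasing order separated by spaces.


0 1 2 4 5 7 8 9 11 12 13 15

n=0: ⌊236/153⌋−⌊124/153⌋ = 1−0 = 1  ← one
n=1: ⌊348/153⌋−⌊236/153⌋ = 2−1 = 1  ← one
n=2: ⌊460/153⌋−⌊348/153⌋ = 3−2 = 1  ← one
n=3: ⌊572/153⌋−⌊460/153⌋ = 3−3 = 0
n=4: ⌊684/153⌋−⌊572/153⌋ = 4−3 = 1  ← one
n=5: ⌊796/153⌋−⌊684/153⌋ = 5−4 = 1  ← one
n=6: ⌊908/153⌋−⌊796/153⌋ = 5−5 = 0
n=7: ⌊1020/153⌋−⌊908/153⌋ = 6−5 = 1  ← one
n=8: ⌊1132/153⌋−⌊1020/153⌋ = 7−6 = 1  ← one
n=9: ⌊1244/153⌋−⌊1132/153⌋ = 8−7 = 1  ← one
n=10: ⌊1356/153⌋−⌊1244/153⌋ = 8−8 = 0
n=11: ⌊1468/153⌋−⌊1356/153⌋ = 9−8 = 1  ← one
n=12: ⌊1580/153⌋−⌊1468/153⌋ = 10−9 = 1  ← one
n=13: ⌊1692/153⌋−⌊1580/153⌋ = 11−10 = 1  ← one
n=14: ⌊1804/153⌋−⌊1692/153⌋ = 11−11 = 0
n=15: ⌊1916/153⌋−⌊1804/153⌋ = 12−11 = 1  ← one
positions of the first 12 ones: 0 1 2 4 5 7 8 9 11 12 13 15


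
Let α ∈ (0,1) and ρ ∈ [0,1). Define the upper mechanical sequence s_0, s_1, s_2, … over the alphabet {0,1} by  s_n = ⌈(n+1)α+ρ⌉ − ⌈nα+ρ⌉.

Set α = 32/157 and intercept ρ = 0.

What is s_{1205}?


(n+1)α + ρ = (1206·32) / 157 = 38592/157
nα + ρ     = (1205·32) / 157 = 38560/157
⌈38592/157⌉ = 246,  ⌈38560/157⌉ = 246
s_{1205} = 246 − 246 = 0

0


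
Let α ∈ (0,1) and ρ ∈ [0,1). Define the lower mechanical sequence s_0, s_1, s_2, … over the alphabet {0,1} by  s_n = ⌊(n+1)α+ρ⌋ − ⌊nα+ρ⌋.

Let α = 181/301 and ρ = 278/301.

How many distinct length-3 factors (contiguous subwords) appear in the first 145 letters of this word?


t_n = ⌊(n·181+278)/301⌋ for n = 0 … 145:
  n=0…9: ⌊278/301⌋=0 ⌊459/301⌋=1 ⌊640/301⌋=2 ⌊821/301⌋=2 ⌊1002/301⌋=3 ⌊1183/301⌋=3 ⌊1364/301⌋=4 ⌊1545/301⌋=5 ⌊1726/301⌋=5 ⌊1907/301⌋=6
  n=10…19: ⌊2088/301⌋=6 ⌊2269/301⌋=7 ⌊2450/301⌋=8 ⌊2631/301⌋=8 ⌊2812/301⌋=9 ⌊2993/301⌋=9 ⌊3174/301⌋=10 ⌊3355/301⌋=11 ⌊3536/301⌋=11 ⌊3717/301⌋=12
  n=20…29: ⌊3898/301⌋=12 ⌊4079/301⌋=13 ⌊4260/301⌋=14 ⌊4441/301⌋=14 ⌊4622/301⌋=15 ⌊4803/301⌋=15 ⌊4984/301⌋=16 ⌊5165/301⌋=17 ⌊5346/301⌋=17 ⌊5527/301⌋=18
  n=30…39: ⌊5708/301⌋=18 ⌊5889/301⌋=19 ⌊6070/301⌋=20 ⌊6251/301⌋=20 ⌊6432/301⌋=21 ⌊6613/301⌋=21 ⌊6794/301⌋=22 ⌊6975/301⌋=23 ⌊7156/301⌋=23 ⌊7337/301⌋=24
  n=40…49: ⌊7518/301⌋=24 ⌊7699/301⌋=25 ⌊7880/301⌋=26 ⌊8061/301⌋=26 ⌊8242/301⌋=27 ⌊8423/301⌋=27 ⌊8604/301⌋=28 ⌊8785/301⌋=29 ⌊8966/301⌋=29 ⌊9147/301⌋=30
  n=50…59: ⌊9328/301⌋=30 ⌊9509/301⌋=31 ⌊9690/301⌋=32 ⌊9871/301⌋=32 ⌊10052/301⌋=33 ⌊10233/301⌋=33 ⌊10414/301⌋=34 ⌊10595/301⌋=35 ⌊10776/301⌋=35 ⌊10957/301⌋=36
  n=60…69: ⌊11138/301⌋=37 ⌊11319/301⌋=37 ⌊11500/301⌋=38 ⌊11681/301⌋=38 ⌊11862/301⌋=39 ⌊12043/301⌋=40 ⌊12224/301⌋=40 ⌊12405/301⌋=41 ⌊12586/301⌋=41 ⌊12767/301⌋=42
  n=70…79: ⌊12948/301⌋=43 ⌊13129/301⌋=43 ⌊13310/301⌋=44 ⌊13491/301⌋=44 ⌊13672/301⌋=45 ⌊13853/301⌋=46 ⌊14034/301⌋=46 ⌊14215/301⌋=47 ⌊14396/301⌋=47 ⌊14577/301⌋=48
  n=80…89: ⌊14758/301⌋=49 ⌊14939/301⌋=49 ⌊15120/301⌋=50 ⌊15301/301⌋=50 ⌊15482/301⌋=51 ⌊15663/301⌋=52 ⌊15844/301⌋=52 ⌊16025/301⌋=53 ⌊16206/301⌋=53 ⌊16387/301⌋=54
  n=90…99: ⌊16568/301⌋=55 ⌊16749/301⌋=55 ⌊16930/301⌋=56 ⌊17111/301⌋=56 ⌊17292/301⌋=57 ⌊17473/301⌋=58 ⌊17654/301⌋=58 ⌊17835/301⌋=59 ⌊18016/301⌋=59 ⌊18197/301⌋=60
  n=100…109: ⌊18378/301⌋=61 ⌊18559/301⌋=61 ⌊18740/301⌋=62 ⌊18921/301⌋=62 ⌊19102/301⌋=63 ⌊19283/301⌋=64 ⌊19464/301⌋=64 ⌊19645/301⌋=65 ⌊19826/301⌋=65 ⌊20007/301⌋=66
  n=110…119: ⌊20188/301⌋=67 ⌊20369/301⌋=67 ⌊20550/301⌋=68 ⌊20731/301⌋=68 ⌊20912/301⌋=69 ⌊21093/301⌋=70 ⌊21274/301⌋=70 ⌊21455/301⌋=71 ⌊21636/301⌋=71 ⌊21817/301⌋=72
  n=120…129: ⌊21998/301⌋=73 ⌊22179/301⌋=73 ⌊22360/301⌋=74 ⌊22541/301⌋=74 ⌊22722/301⌋=75 ⌊22903/301⌋=76 ⌊23084/301⌋=76 ⌊23265/301⌋=77 ⌊23446/301⌋=77 ⌊23627/301⌋=78
  n=130…139: ⌊23808/301⌋=79 ⌊23989/301⌋=79 ⌊24170/301⌋=80 ⌊24351/301⌋=80 ⌊24532/301⌋=81 ⌊24713/301⌋=82 ⌊24894/301⌋=82 ⌊25075/301⌋=83 ⌊25256/301⌋=83 ⌊25437/301⌋=84
  n=140…145: ⌊25618/301⌋=85 ⌊25799/301⌋=85 ⌊25980/301⌋=86 ⌊26161/301⌋=86 ⌊26342/301⌋=87 ⌊26523/301⌋=88
s_n = t_(n+1) − t_n for n = 0 … 144 gives
prefix = 1101011010110101101011010110101101011010110101101011010110110101101011010110101101011010110101101011010110101101011010110101101011010110101101011
slide a length-3 window over [0..2] … [142..144] (143 windows); first occurrence of each distinct factor:
  [  0..  2] 110
  [  1..  3] 101
  [  2..  4] 010
  [  4..  6] 011
  (the other 139 windows repeat one of these)
distinct factors: {010, 011, 101, 110}
count = 4  (Sturmian bound for length 3 is 4)

4


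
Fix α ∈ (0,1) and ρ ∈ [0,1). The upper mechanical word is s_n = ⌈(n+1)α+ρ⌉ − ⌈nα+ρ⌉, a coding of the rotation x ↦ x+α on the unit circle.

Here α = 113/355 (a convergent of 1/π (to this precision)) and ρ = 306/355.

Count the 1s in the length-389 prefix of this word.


124

#1s = Σ_{n=0}^{388} s_n = Σ_{n=0}^{388} (⌈(n+1)α+ρ⌉ − ⌈nα+ρ⌉)
the sum telescopes: every ⌈nα+ρ⌉ with 0 < n < 389 appears once with + and once with −, leaving ⌈389α+ρ⌉ − ⌈0·α+ρ⌉
389α + ρ = (389·113 + 306) / 355 = 44263/355
ρ = 306/355
⌈44263/355⌉ = 125,  ⌈306/355⌉ = 1
#1s = 125 − 1 = 124


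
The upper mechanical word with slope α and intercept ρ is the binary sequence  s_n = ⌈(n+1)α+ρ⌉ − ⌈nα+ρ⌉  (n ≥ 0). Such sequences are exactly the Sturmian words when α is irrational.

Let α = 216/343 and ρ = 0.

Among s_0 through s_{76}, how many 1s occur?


49

#1s = Σ_{n=0}^{76} s_n = Σ_{n=0}^{76} (⌈(n+1)α+ρ⌉ − ⌈nα+ρ⌉)
the sum telescopes: every ⌈nα+ρ⌉ with 0 < n < 77 appears once with + and once with −, leaving ⌈77α+ρ⌉ − ⌈0·α+ρ⌉
77α + ρ = (77·216) / 343 = 16632/343
ρ = 0/343
⌈16632/343⌉ = 49,  ⌈0/343⌉ = 0
#1s = 49 − 0 = 49


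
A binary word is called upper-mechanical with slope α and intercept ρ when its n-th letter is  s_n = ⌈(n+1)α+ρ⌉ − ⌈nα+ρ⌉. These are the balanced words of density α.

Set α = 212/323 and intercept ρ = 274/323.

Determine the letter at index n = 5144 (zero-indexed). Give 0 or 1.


0

(n+1)α + ρ = (5145·212 + 274) / 323 = 1091014/323
nα + ρ     = (5144·212 + 274) / 323 = 1090802/323
⌈1091014/323⌉ = 3378,  ⌈1090802/323⌉ = 3378
s_{5144} = 3378 − 3378 = 0


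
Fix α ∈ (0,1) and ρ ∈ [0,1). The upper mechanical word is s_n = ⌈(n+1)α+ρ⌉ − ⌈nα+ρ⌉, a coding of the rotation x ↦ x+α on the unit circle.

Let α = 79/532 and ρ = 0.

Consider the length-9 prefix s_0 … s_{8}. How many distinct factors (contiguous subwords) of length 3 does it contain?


t_n = ⌈(n·79)/532⌉ for n = 0 … 9:
  n=0…9: ⌈0/532⌉=0 ⌈79/532⌉=1 ⌈158/532⌉=1 ⌈237/532⌉=1 ⌈316/532⌉=1 ⌈395/532⌉=1 ⌈474/532⌉=1 ⌈553/532⌉=2 ⌈632/532⌉=2 ⌈711/532⌉=2
s_n = t_(n+1) − t_n for n = 0 … 8 gives
prefix = 100000100
slide a length-3 window over [0..2] … [6..8] (7 windows); first occurrence of each distinct factor:
  [  0..  2] 100
  [  1..  3] 000
  [  4..  6] 001
  [  5..  7] 010
  (the other 3 windows repeat one of these)
distinct factors: {000, 001, 010, 100}
count = 4  (Sturmian bound for length 3 is 4)

4


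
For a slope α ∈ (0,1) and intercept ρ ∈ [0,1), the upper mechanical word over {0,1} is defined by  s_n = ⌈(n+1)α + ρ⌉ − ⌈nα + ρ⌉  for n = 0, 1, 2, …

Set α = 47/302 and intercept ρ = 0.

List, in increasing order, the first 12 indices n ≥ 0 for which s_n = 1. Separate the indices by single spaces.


0 6 12 19 25 32 38 44 51 57 64 70

n=0: ⌈47/302⌉−⌈0/302⌉ = 1−0 = 1  ← one
n=1: ⌈94/302⌉−⌈47/302⌉ = 1−1 = 0
n=2: ⌈141/302⌉−⌈94/302⌉ = 1−1 = 0
  …
n=6: ⌈329/302⌉−⌈282/302⌉ = 2−1 = 1  ← one
n=7: ⌈376/302⌉−⌈329/302⌉ = 2−2 = 0
n=8: ⌈423/302⌉−⌈376/302⌉ = 2−2 = 0
  …
n=12: ⌈611/302⌉−⌈564/302⌉ = 3−2 = 1  ← one
n=13: ⌈658/302⌉−⌈611/302⌉ = 3−3 = 0
n=14: ⌈705/302⌉−⌈658/302⌉ = 3−3 = 0
  …
n=19: ⌈940/302⌉−⌈893/302⌉ = 4−3 = 1  ← one
n=20: ⌈987/302⌉−⌈940/302⌉ = 4−4 = 0
n=21: ⌈1034/302⌉−⌈987/302⌉ = 4−4 = 0
  …
n=25: ⌈1222/302⌉−⌈1175/302⌉ = 5−4 = 1  ← one
n=26: ⌈1269/302⌉−⌈1222/302⌉ = 5−5 = 0
n=27: ⌈1316/302⌉−⌈1269/302⌉ = 5−5 = 0
  …
n=32: ⌈1551/302⌉−⌈1504/302⌉ = 6−5 = 1  ← one
n=33: ⌈1598/302⌉−⌈1551/302⌉ = 6−6 = 0
n=34: ⌈1645/302⌉−⌈1598/302⌉ = 6−6 = 0
  …
n=38: ⌈1833/302⌉−⌈1786/302⌉ = 7−6 = 1  ← one
n=39: ⌈1880/302⌉−⌈1833/302⌉ = 7−7 = 0
n=40: ⌈1927/302⌉−⌈1880/302⌉ = 7−7 = 0
  …
n=44: ⌈2115/302⌉−⌈2068/302⌉ = 8−7 = 1  ← one
n=45: ⌈2162/302⌉−⌈2115/302⌉ = 8−8 = 0
n=46: ⌈2209/302⌉−⌈2162/302⌉ = 8−8 = 0
  …
n=51: ⌈2444/302⌉−⌈2397/302⌉ = 9−8 = 1  ← one
n=52: ⌈2491/302⌉−⌈2444/302⌉ = 9−9 = 0
n=53: ⌈2538/302⌉−⌈2491/302⌉ = 9−9 = 0
  …
n=57: ⌈2726/302⌉−⌈2679/302⌉ = 10−9 = 1  ← one
n=58: ⌈2773/302⌉−⌈2726/302⌉ = 10−10 = 0
n=59: ⌈2820/302⌉−⌈2773/302⌉ = 10−10 = 0
  …
n=64: ⌈3055/302⌉−⌈3008/302⌉ = 11−10 = 1  ← one
n=65: ⌈3102/302⌉−⌈3055/302⌉ = 11−11 = 0
n=66: ⌈3149/302⌉−⌈3102/302⌉ = 11−11 = 0
  …
n=70: ⌈3337/302⌉−⌈3290/302⌉ = 12−11 = 1  ← one
positions of the first 12 ones: 0 6 12 19 25 32 38 44 51 57 64 70


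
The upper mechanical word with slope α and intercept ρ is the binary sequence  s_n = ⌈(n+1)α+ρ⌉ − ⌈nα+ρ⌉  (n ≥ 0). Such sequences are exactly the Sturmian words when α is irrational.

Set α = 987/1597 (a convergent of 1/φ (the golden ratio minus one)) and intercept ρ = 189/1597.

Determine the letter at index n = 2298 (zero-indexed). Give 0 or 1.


(n+1)α + ρ = (2299·987 + 189) / 1597 = 2269302/1597
nα + ρ     = (2298·987 + 189) / 1597 = 2268315/1597
⌈2269302/1597⌉ = 1421,  ⌈2268315/1597⌉ = 1421
s_{2298} = 1421 − 1421 = 0

0


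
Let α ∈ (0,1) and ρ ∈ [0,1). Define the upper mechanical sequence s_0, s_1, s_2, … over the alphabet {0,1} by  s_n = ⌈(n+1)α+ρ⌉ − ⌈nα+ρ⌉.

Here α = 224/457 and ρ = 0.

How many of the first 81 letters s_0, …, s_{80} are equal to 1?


#1s = Σ_{n=0}^{80} s_n = Σ_{n=0}^{80} (⌈(n+1)α+ρ⌉ − ⌈nα+ρ⌉)
the sum telescopes: every ⌈nα+ρ⌉ with 0 < n < 81 appears once with + and once with −, leaving ⌈81α+ρ⌉ − ⌈0·α+ρ⌉
81α + ρ = (81·224) / 457 = 18144/457
ρ = 0/457
⌈18144/457⌉ = 40,  ⌈0/457⌉ = 0
#1s = 40 − 0 = 40

40


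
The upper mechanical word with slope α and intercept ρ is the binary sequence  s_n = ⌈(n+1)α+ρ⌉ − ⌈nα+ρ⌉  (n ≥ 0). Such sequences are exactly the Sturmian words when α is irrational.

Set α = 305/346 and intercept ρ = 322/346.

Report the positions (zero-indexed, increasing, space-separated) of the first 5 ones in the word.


0 1 2 3 4

n=0: ⌈627/346⌉−⌈322/346⌉ = 2−1 = 1  ← one
n=1: ⌈932/346⌉−⌈627/346⌉ = 3−2 = 1  ← one
n=2: ⌈1237/346⌉−⌈932/346⌉ = 4−3 = 1  ← one
n=3: ⌈1542/346⌉−⌈1237/346⌉ = 5−4 = 1  ← one
n=4: ⌈1847/346⌉−⌈1542/346⌉ = 6−5 = 1  ← one
positions of the first 5 ones: 0 1 2 3 4


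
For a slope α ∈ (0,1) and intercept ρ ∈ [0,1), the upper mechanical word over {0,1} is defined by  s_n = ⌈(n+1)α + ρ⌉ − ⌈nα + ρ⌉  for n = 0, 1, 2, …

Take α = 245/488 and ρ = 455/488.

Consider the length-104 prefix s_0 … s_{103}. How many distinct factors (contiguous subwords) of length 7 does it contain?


8

t_n = ⌈(n·245+455)/488⌉ for n = 0 … 104:
  n=0…9: ⌈455/488⌉=1 ⌈700/488⌉=2 ⌈945/488⌉=2 ⌈1190/488⌉=3 ⌈1435/488⌉=3 ⌈1680/488⌉=4 ⌈1925/488⌉=4 ⌈2170/488⌉=5 ⌈2415/488⌉=5 ⌈2660/488⌉=6
  n=10…19: ⌈2905/488⌉=6 ⌈3150/488⌉=7 ⌈3395/488⌉=7 ⌈3640/488⌉=8 ⌈3885/488⌉=8 ⌈4130/488⌉=9 ⌈4375/488⌉=9 ⌈4620/488⌉=10 ⌈4865/488⌉=10 ⌈5110/488⌉=11
  n=20…29: ⌈5355/488⌉=11 ⌈5600/488⌉=12 ⌈5845/488⌉=12 ⌈6090/488⌉=13 ⌈6335/488⌉=13 ⌈6580/488⌉=14 ⌈6825/488⌉=14 ⌈7070/488⌉=15 ⌈7315/488⌉=15 ⌈7560/488⌉=16
  n=30…39: ⌈7805/488⌉=16 ⌈8050/488⌉=17 ⌈8295/488⌉=17 ⌈8540/488⌉=18 ⌈8785/488⌉=19 ⌈9030/488⌉=19 ⌈9275/488⌉=20 ⌈9520/488⌉=20 ⌈9765/488⌉=21 ⌈10010/488⌉=21
  n=40…49: ⌈10255/488⌉=22 ⌈10500/488⌉=22 ⌈10745/488⌉=23 ⌈10990/488⌉=23 ⌈11235/488⌉=24 ⌈11480/488⌉=24 ⌈11725/488⌉=25 ⌈11970/488⌉=25 ⌈12215/488⌉=26 ⌈12460/488⌉=26
  n=50…59: ⌈12705/488⌉=27 ⌈12950/488⌉=27 ⌈13195/488⌉=28 ⌈13440/488⌉=28 ⌈13685/488⌉=29 ⌈13930/488⌉=29 ⌈14175/488⌉=30 ⌈14420/488⌉=30 ⌈14665/488⌉=31 ⌈14910/488⌉=31
  n=60…69: ⌈15155/488⌉=32 ⌈15400/488⌉=32 ⌈15645/488⌉=33 ⌈15890/488⌉=33 ⌈16135/488⌉=34 ⌈16380/488⌉=34 ⌈16625/488⌉=35 ⌈16870/488⌉=35 ⌈17115/488⌉=36 ⌈17360/488⌉=36
  n=70…79: ⌈17605/488⌉=37 ⌈17850/488⌉=37 ⌈18095/488⌉=38 ⌈18340/488⌉=38 ⌈18585/488⌉=39 ⌈18830/488⌉=39 ⌈19075/488⌉=40 ⌈19320/488⌉=40 ⌈19565/488⌉=41 ⌈19810/488⌉=41
  n=80…89: ⌈20055/488⌉=42 ⌈20300/488⌉=42 ⌈20545/488⌉=43 ⌈20790/488⌉=43 ⌈21035/488⌉=44 ⌈21280/488⌉=44 ⌈21525/488⌉=45 ⌈21770/488⌉=45 ⌈22015/488⌉=46 ⌈22260/488⌉=46
  n=90…99: ⌈22505/488⌉=47 ⌈22750/488⌉=47 ⌈22995/488⌉=48 ⌈23240/488⌉=48 ⌈23485/488⌉=49 ⌈23730/488⌉=49 ⌈23975/488⌉=50 ⌈24220/488⌉=50 ⌈24465/488⌉=51 ⌈24710/488⌉=51
  n=100…104: ⌈24955/488⌉=52 ⌈25200/488⌉=52 ⌈25445/488⌉=53 ⌈25690/488⌉=53 ⌈25935/488⌉=54
s_n = t_(n+1) − t_n for n = 0 … 103 gives
prefix = 10101010101010101010101010101010110101010101010101010101010101010101010101010101010101010101010101010101
slide a length-7 window over [0..6] … [97..103] (98 windows); first occurrence of each distinct factor:
  [  0..  6] 1010101
  [  1..  7] 0101010
  [ 27.. 33] 0101011
  [ 28.. 34] 1010110
  [ 29.. 35] 0101101
  [ 30.. 36] 1011010
  [ 31.. 37] 0110101
  [ 32.. 38] 1101010
  (the other 90 windows repeat one of these)
distinct factors: {0101010, 0101011, 0101101, 0110101, 1010101, 1010110, 1011010, 1101010}
count = 8  (Sturmian bound for length 7 is 8)


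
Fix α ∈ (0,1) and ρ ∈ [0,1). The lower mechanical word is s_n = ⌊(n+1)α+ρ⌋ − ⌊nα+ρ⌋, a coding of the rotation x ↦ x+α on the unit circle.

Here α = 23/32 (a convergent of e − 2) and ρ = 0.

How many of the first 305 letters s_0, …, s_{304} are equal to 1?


#1s = Σ_{n=0}^{304} s_n = Σ_{n=0}^{304} (⌊(n+1)α+ρ⌋ − ⌊nα+ρ⌋)
the sum telescopes: every ⌊nα+ρ⌋ with 0 < n < 305 appears once with + and once with −, leaving ⌊305α+ρ⌋ − ⌊0·α+ρ⌋
305α + ρ = (305·23) / 32 = 7015/32
ρ = 0/32
⌊7015/32⌋ = 219,  ⌊0/32⌋ = 0
#1s = 219 − 0 = 219

219


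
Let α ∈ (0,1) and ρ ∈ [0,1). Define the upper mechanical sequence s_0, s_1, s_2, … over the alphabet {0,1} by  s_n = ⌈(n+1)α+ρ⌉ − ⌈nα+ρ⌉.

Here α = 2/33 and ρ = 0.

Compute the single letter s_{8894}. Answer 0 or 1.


0

(n+1)α + ρ = (8895·2) / 33 = 17790/33
nα + ρ     = (8894·2) / 33 = 17788/33
⌈17790/33⌉ = 540,  ⌈17788/33⌉ = 540
s_{8894} = 540 − 540 = 0


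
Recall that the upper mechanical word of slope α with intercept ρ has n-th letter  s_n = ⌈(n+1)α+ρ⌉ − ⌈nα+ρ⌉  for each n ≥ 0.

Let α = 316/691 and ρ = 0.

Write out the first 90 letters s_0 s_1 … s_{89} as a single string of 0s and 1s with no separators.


101010101010010101010100101010101010010101010100101010101001010101010100101010101001010101

n=0: ⌈(1·316)/691⌉ − ⌈(0·316)/691⌉ = ⌈316/691⌉ − ⌈0/691⌉ = 1 − 0 = 1
n=1: ⌈(2·316)/691⌉ − ⌈(1·316)/691⌉ = ⌈632/691⌉ − ⌈316/691⌉ = 1 − 1 = 0
n=2: ⌈(3·316)/691⌉ − ⌈(2·316)/691⌉ = ⌈948/691⌉ − ⌈632/691⌉ = 2 − 1 = 1
n=3: ⌈(4·316)/691⌉ − ⌈(3·316)/691⌉ = ⌈1264/691⌉ − ⌈948/691⌉ = 2 − 2 = 0
n=4: ⌈(5·316)/691⌉ − ⌈(4·316)/691⌉ = ⌈1580/691⌉ − ⌈1264/691⌉ = 3 − 2 = 1
n=5: ⌈(6·316)/691⌉ − ⌈(5·316)/691⌉ = ⌈1896/691⌉ − ⌈1580/691⌉ = 3 − 3 = 0
n=6: ⌈(7·316)/691⌉ − ⌈(6·316)/691⌉ = ⌈2212/691⌉ − ⌈1896/691⌉ = 4 − 3 = 1
n=7: ⌈(8·316)/691⌉ − ⌈(7·316)/691⌉ = ⌈2528/691⌉ − ⌈2212/691⌉ = 4 − 4 = 0
n=8: ⌈(9·316)/691⌉ − ⌈(8·316)/691⌉ = ⌈2844/691⌉ − ⌈2528/691⌉ = 5 − 4 = 1
n=9: ⌈(10·316)/691⌉ − ⌈(9·316)/691⌉ = ⌈3160/691⌉ − ⌈2844/691⌉ = 5 − 5 = 0
n=10: ⌈(11·316)/691⌉ − ⌈(10·316)/691⌉ = ⌈3476/691⌉ − ⌈3160/691⌉ = 6 − 5 = 1
n=11: ⌈(12·316)/691⌉ − ⌈(11·316)/691⌉ = ⌈3792/691⌉ − ⌈3476/691⌉ = 6 − 6 = 0
n=12: ⌈(13·316)/691⌉ − ⌈(12·316)/691⌉ = ⌈4108/691⌉ − ⌈3792/691⌉ = 6 − 6 = 0
n=13: ⌈(14·316)/691⌉ − ⌈(13·316)/691⌉ = ⌈4424/691⌉ − ⌈4108/691⌉ = 7 − 6 = 1
n=14: ⌈(15·316)/691⌉ − ⌈(14·316)/691⌉ = ⌈4740/691⌉ − ⌈4424/691⌉ = 7 − 7 = 0
n=15: ⌈(16·316)/691⌉ − ⌈(15·316)/691⌉ = ⌈5056/691⌉ − ⌈4740/691⌉ = 8 − 7 = 1
n=16: ⌈(17·316)/691⌉ − ⌈(16·316)/691⌉ = ⌈5372/691⌉ − ⌈5056/691⌉ = 8 − 8 = 0
n=17: ⌈(18·316)/691⌉ − ⌈(17·316)/691⌉ = ⌈5688/691⌉ − ⌈5372/691⌉ = 9 − 8 = 1
n=18: ⌈(19·316)/691⌉ − ⌈(18·316)/691⌉ = ⌈6004/691⌉ − ⌈5688/691⌉ = 9 − 9 = 0
n=19: ⌈(20·316)/691⌉ − ⌈(19·316)/691⌉ = ⌈6320/691⌉ − ⌈6004/691⌉ = 10 − 9 = 1
n=20: ⌈(21·316)/691⌉ − ⌈(20·316)/691⌉ = ⌈6636/691⌉ − ⌈6320/691⌉ = 10 − 10 = 0
n=21: ⌈(22·316)/691⌉ − ⌈(21·316)/691⌉ = ⌈6952/691⌉ − ⌈6636/691⌉ = 11 − 10 = 1
n=22: ⌈(23·316)/691⌉ − ⌈(22·316)/691⌉ = ⌈7268/691⌉ − ⌈6952/691⌉ = 11 − 11 = 0
n=23: ⌈(24·316)/691⌉ − ⌈(23·316)/691⌉ = ⌈7584/691⌉ − ⌈7268/691⌉ = 11 − 11 = 0
n=24: ⌈(25·316)/691⌉ − ⌈(24·316)/691⌉ = ⌈7900/691⌉ − ⌈7584/691⌉ = 12 − 11 = 1
n=25: ⌈(26·316)/691⌉ − ⌈(25·316)/691⌉ = ⌈8216/691⌉ − ⌈7900/691⌉ = 12 − 12 = 0
n=26: ⌈(27·316)/691⌉ − ⌈(26·316)/691⌉ = ⌈8532/691⌉ − ⌈8216/691⌉ = 13 − 12 = 1
n=27: ⌈(28·316)/691⌉ − ⌈(27·316)/691⌉ = ⌈8848/691⌉ − ⌈8532/691⌉ = 13 − 13 = 0
n=28: ⌈(29·316)/691⌉ − ⌈(28·316)/691⌉ = ⌈9164/691⌉ − ⌈8848/691⌉ = 14 − 13 = 1
n=29: ⌈(30·316)/691⌉ − ⌈(29·316)/691⌉ = ⌈9480/691⌉ − ⌈9164/691⌉ = 14 − 14 = 0
n=30: ⌈(31·316)/691⌉ − ⌈(30·316)/691⌉ = ⌈9796/691⌉ − ⌈9480/691⌉ = 15 − 14 = 1
n=31: ⌈(32·316)/691⌉ − ⌈(31·316)/691⌉ = ⌈10112/691⌉ − ⌈9796/691⌉ = 15 − 15 = 0
n=32: ⌈(33·316)/691⌉ − ⌈(32·316)/691⌉ = ⌈10428/691⌉ − ⌈10112/691⌉ = 16 − 15 = 1
n=33: ⌈(34·316)/691⌉ − ⌈(33·316)/691⌉ = ⌈10744/691⌉ − ⌈10428/691⌉ = 16 − 16 = 0
n=34: ⌈(35·316)/691⌉ − ⌈(34·316)/691⌉ = ⌈11060/691⌉ − ⌈10744/691⌉ = 17 − 16 = 1
n=35: ⌈(36·316)/691⌉ − ⌈(35·316)/691⌉ = ⌈11376/691⌉ − ⌈11060/691⌉ = 17 − 17 = 0
n=36: ⌈(37·316)/691⌉ − ⌈(36·316)/691⌉ = ⌈11692/691⌉ − ⌈11376/691⌉ = 17 − 17 = 0
n=37: ⌈(38·316)/691⌉ − ⌈(37·316)/691⌉ = ⌈12008/691⌉ − ⌈11692/691⌉ = 18 − 17 = 1
n=38: ⌈(39·316)/691⌉ − ⌈(38·316)/691⌉ = ⌈12324/691⌉ − ⌈12008/691⌉ = 18 − 18 = 0
n=39: ⌈(40·316)/691⌉ − ⌈(39·316)/691⌉ = ⌈12640/691⌉ − ⌈12324/691⌉ = 19 − 18 = 1
n=40: ⌈(41·316)/691⌉ − ⌈(40·316)/691⌉ = ⌈12956/691⌉ − ⌈12640/691⌉ = 19 − 19 = 0
n=41: ⌈(42·316)/691⌉ − ⌈(41·316)/691⌉ = ⌈13272/691⌉ − ⌈12956/691⌉ = 20 − 19 = 1
n=42: ⌈(43·316)/691⌉ − ⌈(42·316)/691⌉ = ⌈13588/691⌉ − ⌈13272/691⌉ = 20 − 20 = 0
n=43: ⌈(44·316)/691⌉ − ⌈(43·316)/691⌉ = ⌈13904/691⌉ − ⌈13588/691⌉ = 21 − 20 = 1
n=44: ⌈(45·316)/691⌉ − ⌈(44·316)/691⌉ = ⌈14220/691⌉ − ⌈13904/691⌉ = 21 − 21 = 0
n=45: ⌈(46·316)/691⌉ − ⌈(45·316)/691⌉ = ⌈14536/691⌉ − ⌈14220/691⌉ = 22 − 21 = 1
n=46: ⌈(47·316)/691⌉ − ⌈(46·316)/691⌉ = ⌈14852/691⌉ − ⌈14536/691⌉ = 22 − 22 = 0
n=47: ⌈(48·316)/691⌉ − ⌈(47·316)/691⌉ = ⌈15168/691⌉ − ⌈14852/691⌉ = 22 − 22 = 0
n=48: ⌈(49·316)/691⌉ − ⌈(48·316)/691⌉ = ⌈15484/691⌉ − ⌈15168/691⌉ = 23 − 22 = 1
n=49: ⌈(50·316)/691⌉ − ⌈(49·316)/691⌉ = ⌈15800/691⌉ − ⌈15484/691⌉ = 23 − 23 = 0
n=50: ⌈(51·316)/691⌉ − ⌈(50·316)/691⌉ = ⌈16116/691⌉ − ⌈15800/691⌉ = 24 − 23 = 1
n=51: ⌈(52·316)/691⌉ − ⌈(51·316)/691⌉ = ⌈16432/691⌉ − ⌈16116/691⌉ = 24 − 24 = 0
n=52: ⌈(53·316)/691⌉ − ⌈(52·316)/691⌉ = ⌈16748/691⌉ − ⌈16432/691⌉ = 25 − 24 = 1
n=53: ⌈(54·316)/691⌉ − ⌈(53·316)/691⌉ = ⌈17064/691⌉ − ⌈16748/691⌉ = 25 − 25 = 0
n=54: ⌈(55·316)/691⌉ − ⌈(54·316)/691⌉ = ⌈17380/691⌉ − ⌈17064/691⌉ = 26 − 25 = 1
n=55: ⌈(56·316)/691⌉ − ⌈(55·316)/691⌉ = ⌈17696/691⌉ − ⌈17380/691⌉ = 26 − 26 = 0
n=56: ⌈(57·316)/691⌉ − ⌈(56·316)/691⌉ = ⌈18012/691⌉ − ⌈17696/691⌉ = 27 − 26 = 1
n=57: ⌈(58·316)/691⌉ − ⌈(57·316)/691⌉ = ⌈18328/691⌉ − ⌈18012/691⌉ = 27 − 27 = 0
n=58: ⌈(59·316)/691⌉ − ⌈(58·316)/691⌉ = ⌈18644/691⌉ − ⌈18328/691⌉ = 27 − 27 = 0
n=59: ⌈(60·316)/691⌉ − ⌈(59·316)/691⌉ = ⌈18960/691⌉ − ⌈18644/691⌉ = 28 − 27 = 1
n=60: ⌈(61·316)/691⌉ − ⌈(60·316)/691⌉ = ⌈19276/691⌉ − ⌈18960/691⌉ = 28 − 28 = 0
n=61: ⌈(62·316)/691⌉ − ⌈(61·316)/691⌉ = ⌈19592/691⌉ − ⌈19276/691⌉ = 29 − 28 = 1
n=62: ⌈(63·316)/691⌉ − ⌈(62·316)/691⌉ = ⌈19908/691⌉ − ⌈19592/691⌉ = 29 − 29 = 0
n=63: ⌈(64·316)/691⌉ − ⌈(63·316)/691⌉ = ⌈20224/691⌉ − ⌈19908/691⌉ = 30 − 29 = 1
n=64: ⌈(65·316)/691⌉ − ⌈(64·316)/691⌉ = ⌈20540/691⌉ − ⌈20224/691⌉ = 30 − 30 = 0
n=65: ⌈(66·316)/691⌉ − ⌈(65·316)/691⌉ = ⌈20856/691⌉ − ⌈20540/691⌉ = 31 − 30 = 1
n=66: ⌈(67·316)/691⌉ − ⌈(66·316)/691⌉ = ⌈21172/691⌉ − ⌈20856/691⌉ = 31 − 31 = 0
n=67: ⌈(68·316)/691⌉ − ⌈(67·316)/691⌉ = ⌈21488/691⌉ − ⌈21172/691⌉ = 32 − 31 = 1
n=68: ⌈(69·316)/691⌉ − ⌈(68·316)/691⌉ = ⌈21804/691⌉ − ⌈21488/691⌉ = 32 − 32 = 0
n=69: ⌈(70·316)/691⌉ − ⌈(69·316)/691⌉ = ⌈22120/691⌉ − ⌈21804/691⌉ = 33 − 32 = 1
n=70: ⌈(71·316)/691⌉ − ⌈(70·316)/691⌉ = ⌈22436/691⌉ − ⌈22120/691⌉ = 33 − 33 = 0
n=71: ⌈(72·316)/691⌉ − ⌈(71·316)/691⌉ = ⌈22752/691⌉ − ⌈22436/691⌉ = 33 − 33 = 0
n=72: ⌈(73·316)/691⌉ − ⌈(72·316)/691⌉ = ⌈23068/691⌉ − ⌈22752/691⌉ = 34 − 33 = 1
n=73: ⌈(74·316)/691⌉ − ⌈(73·316)/691⌉ = ⌈23384/691⌉ − ⌈23068/691⌉ = 34 − 34 = 0
n=74: ⌈(75·316)/691⌉ − ⌈(74·316)/691⌉ = ⌈23700/691⌉ − ⌈23384/691⌉ = 35 − 34 = 1
n=75: ⌈(76·316)/691⌉ − ⌈(75·316)/691⌉ = ⌈24016/691⌉ − ⌈23700/691⌉ = 35 − 35 = 0
n=76: ⌈(77·316)/691⌉ − ⌈(76·316)/691⌉ = ⌈24332/691⌉ − ⌈24016/691⌉ = 36 − 35 = 1
n=77: ⌈(78·316)/691⌉ − ⌈(77·316)/691⌉ = ⌈24648/691⌉ − ⌈24332/691⌉ = 36 − 36 = 0
n=78: ⌈(79·316)/691⌉ − ⌈(78·316)/691⌉ = ⌈24964/691⌉ − ⌈24648/691⌉ = 37 − 36 = 1
n=79: ⌈(80·316)/691⌉ − ⌈(79·316)/691⌉ = ⌈25280/691⌉ − ⌈24964/691⌉ = 37 − 37 = 0
n=80: ⌈(81·316)/691⌉ − ⌈(80·316)/691⌉ = ⌈25596/691⌉ − ⌈25280/691⌉ = 38 − 37 = 1
n=81: ⌈(82·316)/691⌉ − ⌈(81·316)/691⌉ = ⌈25912/691⌉ − ⌈25596/691⌉ = 38 − 38 = 0
n=82: ⌈(83·316)/691⌉ − ⌈(82·316)/691⌉ = ⌈26228/691⌉ − ⌈25912/691⌉ = 38 − 38 = 0
n=83: ⌈(84·316)/691⌉ − ⌈(83·316)/691⌉ = ⌈26544/691⌉ − ⌈26228/691⌉ = 39 − 38 = 1
n=84: ⌈(85·316)/691⌉ − ⌈(84·316)/691⌉ = ⌈26860/691⌉ − ⌈26544/691⌉ = 39 − 39 = 0
n=85: ⌈(86·316)/691⌉ − ⌈(85·316)/691⌉ = ⌈27176/691⌉ − ⌈26860/691⌉ = 40 − 39 = 1
n=86: ⌈(87·316)/691⌉ − ⌈(86·316)/691⌉ = ⌈27492/691⌉ − ⌈27176/691⌉ = 40 − 40 = 0
n=87: ⌈(88·316)/691⌉ − ⌈(87·316)/691⌉ = ⌈27808/691⌉ − ⌈27492/691⌉ = 41 − 40 = 1
n=88: ⌈(89·316)/691⌉ − ⌈(88·316)/691⌉ = ⌈28124/691⌉ − ⌈27808/691⌉ = 41 − 41 = 0
n=89: ⌈(90·316)/691⌉ − ⌈(89·316)/691⌉ = ⌈28440/691⌉ − ⌈28124/691⌉ = 42 − 41 = 1


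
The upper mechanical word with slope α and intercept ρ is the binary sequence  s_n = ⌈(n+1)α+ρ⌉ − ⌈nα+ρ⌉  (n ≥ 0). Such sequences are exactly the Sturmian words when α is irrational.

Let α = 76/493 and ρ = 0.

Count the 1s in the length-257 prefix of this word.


#1s = Σ_{n=0}^{256} s_n = Σ_{n=0}^{256} (⌈(n+1)α+ρ⌉ − ⌈nα+ρ⌉)
the sum telescopes: every ⌈nα+ρ⌉ with 0 < n < 257 appears once with + and once with −, leaving ⌈257α+ρ⌉ − ⌈0·α+ρ⌉
257α + ρ = (257·76) / 493 = 19532/493
ρ = 0/493
⌈19532/493⌉ = 40,  ⌈0/493⌉ = 0
#1s = 40 − 0 = 40

40


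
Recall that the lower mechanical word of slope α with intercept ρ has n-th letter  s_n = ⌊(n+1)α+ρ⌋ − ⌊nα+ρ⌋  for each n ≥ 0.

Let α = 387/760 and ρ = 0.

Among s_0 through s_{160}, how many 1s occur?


#1s = Σ_{n=0}^{160} s_n = Σ_{n=0}^{160} (⌊(n+1)α+ρ⌋ − ⌊nα+ρ⌋)
the sum telescopes: every ⌊nα+ρ⌋ with 0 < n < 161 appears once with + and once with −, leaving ⌊161α+ρ⌋ − ⌊0·α+ρ⌋
161α + ρ = (161·387) / 760 = 62307/760
ρ = 0/760
⌊62307/760⌋ = 81,  ⌊0/760⌋ = 0
#1s = 81 − 0 = 81

81


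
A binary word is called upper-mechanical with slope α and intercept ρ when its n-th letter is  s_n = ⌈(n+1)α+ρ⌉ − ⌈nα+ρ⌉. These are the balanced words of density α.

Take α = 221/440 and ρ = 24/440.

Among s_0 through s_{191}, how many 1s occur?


#1s = Σ_{n=0}^{191} s_n = Σ_{n=0}^{191} (⌈(n+1)α+ρ⌉ − ⌈nα+ρ⌉)
the sum telescopes: every ⌈nα+ρ⌉ with 0 < n < 192 appears once with + and once with −, leaving ⌈192α+ρ⌉ − ⌈0·α+ρ⌉
192α + ρ = (192·221 + 24) / 440 = 42456/440
ρ = 24/440
⌈42456/440⌉ = 97,  ⌈24/440⌉ = 1
#1s = 97 − 1 = 96

96


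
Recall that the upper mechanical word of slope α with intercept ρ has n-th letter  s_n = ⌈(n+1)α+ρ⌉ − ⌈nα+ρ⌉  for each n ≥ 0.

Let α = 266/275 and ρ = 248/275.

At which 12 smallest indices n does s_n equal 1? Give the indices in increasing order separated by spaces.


0 1 2 3 4 5 6 7 8 9 10 11

n=0: ⌈514/275⌉−⌈248/275⌉ = 2−1 = 1  ← one
n=1: ⌈780/275⌉−⌈514/275⌉ = 3−2 = 1  ← one
n=2: ⌈1046/275⌉−⌈780/275⌉ = 4−3 = 1  ← one
n=3: ⌈1312/275⌉−⌈1046/275⌉ = 5−4 = 1  ← one
n=4: ⌈1578/275⌉−⌈1312/275⌉ = 6−5 = 1  ← one
n=5: ⌈1844/275⌉−⌈1578/275⌉ = 7−6 = 1  ← one
n=6: ⌈2110/275⌉−⌈1844/275⌉ = 8−7 = 1  ← one
n=7: ⌈2376/275⌉−⌈2110/275⌉ = 9−8 = 1  ← one
n=8: ⌈2642/275⌉−⌈2376/275⌉ = 10−9 = 1  ← one
n=9: ⌈2908/275⌉−⌈2642/275⌉ = 11−10 = 1  ← one
n=10: ⌈3174/275⌉−⌈2908/275⌉ = 12−11 = 1  ← one
n=11: ⌈3440/275⌉−⌈3174/275⌉ = 13−12 = 1  ← one
positions of the first 12 ones: 0 1 2 3 4 5 6 7 8 9 10 11


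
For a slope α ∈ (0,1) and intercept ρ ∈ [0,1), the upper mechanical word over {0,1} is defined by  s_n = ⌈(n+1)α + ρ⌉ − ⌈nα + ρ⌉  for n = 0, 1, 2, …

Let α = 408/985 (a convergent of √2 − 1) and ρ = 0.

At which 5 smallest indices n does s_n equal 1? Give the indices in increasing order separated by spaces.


0 2 4 7 9

n=0: ⌈408/985⌉−⌈0/985⌉ = 1−0 = 1  ← one
n=1: ⌈816/985⌉−⌈408/985⌉ = 1−1 = 0
n=2: ⌈1224/985⌉−⌈816/985⌉ = 2−1 = 1  ← one
n=3: ⌈1632/985⌉−⌈1224/985⌉ = 2−2 = 0
n=4: ⌈2040/985⌉−⌈1632/985⌉ = 3−2 = 1  ← one
n=5: ⌈2448/985⌉−⌈2040/985⌉ = 3−3 = 0
n=6: ⌈2856/985⌉−⌈2448/985⌉ = 3−3 = 0
n=7: ⌈3264/985⌉−⌈2856/985⌉ = 4−3 = 1  ← one
n=8: ⌈3672/985⌉−⌈3264/985⌉ = 4−4 = 0
n=9: ⌈4080/985⌉−⌈3672/985⌉ = 5−4 = 1  ← one
positions of the first 5 ones: 0 2 4 7 9


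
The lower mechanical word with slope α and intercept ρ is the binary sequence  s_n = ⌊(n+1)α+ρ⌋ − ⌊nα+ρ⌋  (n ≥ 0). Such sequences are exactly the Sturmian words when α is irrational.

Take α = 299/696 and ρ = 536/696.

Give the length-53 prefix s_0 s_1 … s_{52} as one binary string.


n=0: ⌊(1·299+536)/696⌋ − ⌊(0·299+536)/696⌋ = ⌊835/696⌋ − ⌊536/696⌋ = 1 − 0 = 1
n=1: ⌊(2·299+536)/696⌋ − ⌊(1·299+536)/696⌋ = ⌊1134/696⌋ − ⌊835/696⌋ = 1 − 1 = 0
n=2: ⌊(3·299+536)/696⌋ − ⌊(2·299+536)/696⌋ = ⌊1433/696⌋ − ⌊1134/696⌋ = 2 − 1 = 1
n=3: ⌊(4·299+536)/696⌋ − ⌊(3·299+536)/696⌋ = ⌊1732/696⌋ − ⌊1433/696⌋ = 2 − 2 = 0
n=4: ⌊(5·299+536)/696⌋ − ⌊(4·299+536)/696⌋ = ⌊2031/696⌋ − ⌊1732/696⌋ = 2 − 2 = 0
n=5: ⌊(6·299+536)/696⌋ − ⌊(5·299+536)/696⌋ = ⌊2330/696⌋ − ⌊2031/696⌋ = 3 − 2 = 1
n=6: ⌊(7·299+536)/696⌋ − ⌊(6·299+536)/696⌋ = ⌊2629/696⌋ − ⌊2330/696⌋ = 3 − 3 = 0
n=7: ⌊(8·299+536)/696⌋ − ⌊(7·299+536)/696⌋ = ⌊2928/696⌋ − ⌊2629/696⌋ = 4 − 3 = 1
n=8: ⌊(9·299+536)/696⌋ − ⌊(8·299+536)/696⌋ = ⌊3227/696⌋ − ⌊2928/696⌋ = 4 − 4 = 0
n=9: ⌊(10·299+536)/696⌋ − ⌊(9·299+536)/696⌋ = ⌊3526/696⌋ − ⌊3227/696⌋ = 5 − 4 = 1
n=10: ⌊(11·299+536)/696⌋ − ⌊(10·299+536)/696⌋ = ⌊3825/696⌋ − ⌊3526/696⌋ = 5 − 5 = 0
n=11: ⌊(12·299+536)/696⌋ − ⌊(11·299+536)/696⌋ = ⌊4124/696⌋ − ⌊3825/696⌋ = 5 − 5 = 0
n=12: ⌊(13·299+536)/696⌋ − ⌊(12·299+536)/696⌋ = ⌊4423/696⌋ − ⌊4124/696⌋ = 6 − 5 = 1
n=13: ⌊(14·299+536)/696⌋ − ⌊(13·299+536)/696⌋ = ⌊4722/696⌋ − ⌊4423/696⌋ = 6 − 6 = 0
n=14: ⌊(15·299+536)/696⌋ − ⌊(14·299+536)/696⌋ = ⌊5021/696⌋ − ⌊4722/696⌋ = 7 − 6 = 1
n=15: ⌊(16·299+536)/696⌋ − ⌊(15·299+536)/696⌋ = ⌊5320/696⌋ − ⌊5021/696⌋ = 7 − 7 = 0
n=16: ⌊(17·299+536)/696⌋ − ⌊(16·299+536)/696⌋ = ⌊5619/696⌋ − ⌊5320/696⌋ = 8 − 7 = 1
n=17: ⌊(18·299+536)/696⌋ − ⌊(17·299+536)/696⌋ = ⌊5918/696⌋ − ⌊5619/696⌋ = 8 − 8 = 0
n=18: ⌊(19·299+536)/696⌋ − ⌊(18·299+536)/696⌋ = ⌊6217/696⌋ − ⌊5918/696⌋ = 8 − 8 = 0
n=19: ⌊(20·299+536)/696⌋ − ⌊(19·299+536)/696⌋ = ⌊6516/696⌋ − ⌊6217/696⌋ = 9 − 8 = 1
n=20: ⌊(21·299+536)/696⌋ − ⌊(20·299+536)/696⌋ = ⌊6815/696⌋ − ⌊6516/696⌋ = 9 − 9 = 0
n=21: ⌊(22·299+536)/696⌋ − ⌊(21·299+536)/696⌋ = ⌊7114/696⌋ − ⌊6815/696⌋ = 10 − 9 = 1
n=22: ⌊(23·299+536)/696⌋ − ⌊(22·299+536)/696⌋ = ⌊7413/696⌋ − ⌊7114/696⌋ = 10 − 10 = 0
n=23: ⌊(24·299+536)/696⌋ − ⌊(23·299+536)/696⌋ = ⌊7712/696⌋ − ⌊7413/696⌋ = 11 − 10 = 1
n=24: ⌊(25·299+536)/696⌋ − ⌊(24·299+536)/696⌋ = ⌊8011/696⌋ − ⌊7712/696⌋ = 11 − 11 = 0
n=25: ⌊(26·299+536)/696⌋ − ⌊(25·299+536)/696⌋ = ⌊8310/696⌋ − ⌊8011/696⌋ = 11 − 11 = 0
n=26: ⌊(27·299+536)/696⌋ − ⌊(26·299+536)/696⌋ = ⌊8609/696⌋ − ⌊8310/696⌋ = 12 − 11 = 1
n=27: ⌊(28·299+536)/696⌋ − ⌊(27·299+536)/696⌋ = ⌊8908/696⌋ − ⌊8609/696⌋ = 12 − 12 = 0
n=28: ⌊(29·299+536)/696⌋ − ⌊(28·299+536)/696⌋ = ⌊9207/696⌋ − ⌊8908/696⌋ = 13 − 12 = 1
n=29: ⌊(30·299+536)/696⌋ − ⌊(29·299+536)/696⌋ = ⌊9506/696⌋ − ⌊9207/696⌋ = 13 − 13 = 0
n=30: ⌊(31·299+536)/696⌋ − ⌊(30·299+536)/696⌋ = ⌊9805/696⌋ − ⌊9506/696⌋ = 14 − 13 = 1
n=31: ⌊(32·299+536)/696⌋ − ⌊(31·299+536)/696⌋ = ⌊10104/696⌋ − ⌊9805/696⌋ = 14 − 14 = 0
n=32: ⌊(33·299+536)/696⌋ − ⌊(32·299+536)/696⌋ = ⌊10403/696⌋ − ⌊10104/696⌋ = 14 − 14 = 0
n=33: ⌊(34·299+536)/696⌋ − ⌊(33·299+536)/696⌋ = ⌊10702/696⌋ − ⌊10403/696⌋ = 15 − 14 = 1
n=34: ⌊(35·299+536)/696⌋ − ⌊(34·299+536)/696⌋ = ⌊11001/696⌋ − ⌊10702/696⌋ = 15 − 15 = 0
n=35: ⌊(36·299+536)/696⌋ − ⌊(35·299+536)/696⌋ = ⌊11300/696⌋ − ⌊11001/696⌋ = 16 − 15 = 1
n=36: ⌊(37·299+536)/696⌋ − ⌊(36·299+536)/696⌋ = ⌊11599/696⌋ − ⌊11300/696⌋ = 16 − 16 = 0
n=37: ⌊(38·299+536)/696⌋ − ⌊(37·299+536)/696⌋ = ⌊11898/696⌋ − ⌊11599/696⌋ = 17 − 16 = 1
n=38: ⌊(39·299+536)/696⌋ − ⌊(38·299+536)/696⌋ = ⌊12197/696⌋ − ⌊11898/696⌋ = 17 − 17 = 0
n=39: ⌊(40·299+536)/696⌋ − ⌊(39·299+536)/696⌋ = ⌊12496/696⌋ − ⌊12197/696⌋ = 17 − 17 = 0
n=40: ⌊(41·299+536)/696⌋ − ⌊(40·299+536)/696⌋ = ⌊12795/696⌋ − ⌊12496/696⌋ = 18 − 17 = 1
n=41: ⌊(42·299+536)/696⌋ − ⌊(41·299+536)/696⌋ = ⌊13094/696⌋ − ⌊12795/696⌋ = 18 − 18 = 0
n=42: ⌊(43·299+536)/696⌋ − ⌊(42·299+536)/696⌋ = ⌊13393/696⌋ − ⌊13094/696⌋ = 19 − 18 = 1
n=43: ⌊(44·299+536)/696⌋ − ⌊(43·299+536)/696⌋ = ⌊13692/696⌋ − ⌊13393/696⌋ = 19 − 19 = 0
n=44: ⌊(45·299+536)/696⌋ − ⌊(44·299+536)/696⌋ = ⌊13991/696⌋ − ⌊13692/696⌋ = 20 − 19 = 1
n=45: ⌊(46·299+536)/696⌋ − ⌊(45·299+536)/696⌋ = ⌊14290/696⌋ − ⌊13991/696⌋ = 20 − 20 = 0
n=46: ⌊(47·299+536)/696⌋ − ⌊(46·299+536)/696⌋ = ⌊14589/696⌋ − ⌊14290/696⌋ = 20 − 20 = 0
n=47: ⌊(48·299+536)/696⌋ − ⌊(47·299+536)/696⌋ = ⌊14888/696⌋ − ⌊14589/696⌋ = 21 − 20 = 1
n=48: ⌊(49·299+536)/696⌋ − ⌊(48·299+536)/696⌋ = ⌊15187/696⌋ − ⌊14888/696⌋ = 21 − 21 = 0
n=49: ⌊(50·299+536)/696⌋ − ⌊(49·299+536)/696⌋ = ⌊15486/696⌋ − ⌊15187/696⌋ = 22 − 21 = 1
n=50: ⌊(51·299+536)/696⌋ − ⌊(50·299+536)/696⌋ = ⌊15785/696⌋ − ⌊15486/696⌋ = 22 − 22 = 0
n=51: ⌊(52·299+536)/696⌋ − ⌊(51·299+536)/696⌋ = ⌊16084/696⌋ − ⌊15785/696⌋ = 23 − 22 = 1
n=52: ⌊(53·299+536)/696⌋ − ⌊(52·299+536)/696⌋ = ⌊16383/696⌋ − ⌊16084/696⌋ = 23 − 23 = 0

10100101010010101001010100101010010101001010100101010


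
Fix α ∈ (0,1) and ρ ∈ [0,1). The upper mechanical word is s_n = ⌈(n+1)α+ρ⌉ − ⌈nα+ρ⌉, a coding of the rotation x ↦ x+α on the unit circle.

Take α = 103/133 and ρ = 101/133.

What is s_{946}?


(n+1)α + ρ = (947·103 + 101) / 133 = 97642/133
nα + ρ     = (946·103 + 101) / 133 = 97539/133
⌈97642/133⌉ = 735,  ⌈97539/133⌉ = 734
s_{946} = 735 − 734 = 1

1


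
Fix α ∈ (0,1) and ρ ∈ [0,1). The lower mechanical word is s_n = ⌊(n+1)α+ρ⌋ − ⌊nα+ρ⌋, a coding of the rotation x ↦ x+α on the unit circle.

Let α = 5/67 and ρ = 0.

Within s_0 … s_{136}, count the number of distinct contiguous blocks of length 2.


3

t_n = ⌊(n·5)/67⌋ for n = 0 … 137:
  n=0…9: ⌊0/67⌋=0 ⌊5/67⌋=0 ⌊10/67⌋=0 ⌊15/67⌋=0 ⌊20/67⌋=0 ⌊25/67⌋=0 ⌊30/67⌋=0 ⌊35/67⌋=0 ⌊40/67⌋=0 ⌊45/67⌋=0
  n=10…19: ⌊50/67⌋=0 ⌊55/67⌋=0 ⌊60/67⌋=0 ⌊65/67⌋=0 ⌊70/67⌋=1 ⌊75/67⌋=1 ⌊80/67⌋=1 ⌊85/67⌋=1 ⌊90/67⌋=1 ⌊95/67⌋=1
  n=20…29: ⌊100/67⌋=1 ⌊105/67⌋=1 ⌊110/67⌋=1 ⌊115/67⌋=1 ⌊120/67⌋=1 ⌊125/67⌋=1 ⌊130/67⌋=1 ⌊135/67⌋=2 ⌊140/67⌋=2 ⌊145/67⌋=2
  n=30…39: ⌊150/67⌋=2 ⌊155/67⌋=2 ⌊160/67⌋=2 ⌊165/67⌋=2 ⌊170/67⌋=2 ⌊175/67⌋=2 ⌊180/67⌋=2 ⌊185/67⌋=2 ⌊190/67⌋=2 ⌊195/67⌋=2
  n=40…49: ⌊200/67⌋=2 ⌊205/67⌋=3 ⌊210/67⌋=3 ⌊215/67⌋=3 ⌊220/67⌋=3 ⌊225/67⌋=3 ⌊230/67⌋=3 ⌊235/67⌋=3 ⌊240/67⌋=3 ⌊245/67⌋=3
  n=50…59: ⌊250/67⌋=3 ⌊255/67⌋=3 ⌊260/67⌋=3 ⌊265/67⌋=3 ⌊270/67⌋=4 ⌊275/67⌋=4 ⌊280/67⌋=4 ⌊285/67⌋=4 ⌊290/67⌋=4 ⌊295/67⌋=4
  n=60…69: ⌊300/67⌋=4 ⌊305/67⌋=4 ⌊310/67⌋=4 ⌊315/67⌋=4 ⌊320/67⌋=4 ⌊325/67⌋=4 ⌊330/67⌋=4 ⌊335/67⌋=5 ⌊340/67⌋=5 ⌊345/67⌋=5
  n=70…79: ⌊350/67⌋=5 ⌊355/67⌋=5 ⌊360/67⌋=5 ⌊365/67⌋=5 ⌊370/67⌋=5 ⌊375/67⌋=5 ⌊380/67⌋=5 ⌊385/67⌋=5 ⌊390/67⌋=5 ⌊395/67⌋=5
  n=80…89: ⌊400/67⌋=5 ⌊405/67⌋=6 ⌊410/67⌋=6 ⌊415/67⌋=6 ⌊420/67⌋=6 ⌊425/67⌋=6 ⌊430/67⌋=6 ⌊435/67⌋=6 ⌊440/67⌋=6 ⌊445/67⌋=6
  n=90…99: ⌊450/67⌋=6 ⌊455/67⌋=6 ⌊460/67⌋=6 ⌊465/67⌋=6 ⌊470/67⌋=7 ⌊475/67⌋=7 ⌊480/67⌋=7 ⌊485/67⌋=7 ⌊490/67⌋=7 ⌊495/67⌋=7
  n=100…109: ⌊500/67⌋=7 ⌊505/67⌋=7 ⌊510/67⌋=7 ⌊515/67⌋=7 ⌊520/67⌋=7 ⌊525/67⌋=7 ⌊530/67⌋=7 ⌊535/67⌋=7 ⌊540/67⌋=8 ⌊545/67⌋=8
  n=110…119: ⌊550/67⌋=8 ⌊555/67⌋=8 ⌊560/67⌋=8 ⌊565/67⌋=8 ⌊570/67⌋=8 ⌊575/67⌋=8 ⌊580/67⌋=8 ⌊585/67⌋=8 ⌊590/67⌋=8 ⌊595/67⌋=8
  n=120…129: ⌊600/67⌋=8 ⌊605/67⌋=9 ⌊610/67⌋=9 ⌊615/67⌋=9 ⌊620/67⌋=9 ⌊625/67⌋=9 ⌊630/67⌋=9 ⌊635/67⌋=9 ⌊640/67⌋=9 ⌊645/67⌋=9
  n=130…137: ⌊650/67⌋=9 ⌊655/67⌋=9 ⌊660/67⌋=9 ⌊665/67⌋=9 ⌊670/67⌋=10 ⌊675/67⌋=10 ⌊680/67⌋=10 ⌊685/67⌋=10
s_n = t_(n+1) − t_n for n = 0 … 136 gives
prefix = 00000000000001000000000000100000000000001000000000000100000000000010000000000000100000000000010000000000000100000000000010000000000001000
slide a length-2 window over [0..1] … [135..136] (136 windows); first occurrence of each distinct factor:
  [  0..  1] 00
  [ 12.. 13] 01
  [ 13.. 14] 10
  (the other 133 windows repeat one of these)
distinct factors: {00, 01, 10}
count = 3  (Sturmian bound for length 2 is 3)


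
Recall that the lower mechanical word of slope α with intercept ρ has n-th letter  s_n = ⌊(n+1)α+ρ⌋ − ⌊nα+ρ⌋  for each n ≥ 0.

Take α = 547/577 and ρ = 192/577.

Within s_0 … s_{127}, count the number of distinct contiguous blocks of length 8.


9

t_n = ⌊(n·547+192)/577⌋ for n = 0 … 128:
  n=0…9: ⌊192/577⌋=0 ⌊739/577⌋=1 ⌊1286/577⌋=2 ⌊1833/577⌋=3 ⌊2380/577⌋=4 ⌊2927/577⌋=5 ⌊3474/577⌋=6 ⌊4021/577⌋=6 ⌊4568/577⌋=7 ⌊5115/577⌋=8
  n=10…19: ⌊5662/577⌋=9 ⌊6209/577⌋=10 ⌊6756/577⌋=11 ⌊7303/577⌋=12 ⌊7850/577⌋=13 ⌊8397/577⌋=14 ⌊8944/577⌋=15 ⌊9491/577⌋=16 ⌊10038/577⌋=17 ⌊10585/577⌋=18
  n=20…29: ⌊11132/577⌋=19 ⌊11679/577⌋=20 ⌊12226/577⌋=21 ⌊12773/577⌋=22 ⌊13320/577⌋=23 ⌊13867/577⌋=24 ⌊14414/577⌋=24 ⌊14961/577⌋=25 ⌊15508/577⌋=26 ⌊16055/577⌋=27
  n=30…39: ⌊16602/577⌋=28 ⌊17149/577⌋=29 ⌊17696/577⌋=30 ⌊18243/577⌋=31 ⌊18790/577⌋=32 ⌊19337/577⌋=33 ⌊19884/577⌋=34 ⌊20431/577⌋=35 ⌊20978/577⌋=36 ⌊21525/577⌋=37
  n=40…49: ⌊22072/577⌋=38 ⌊22619/577⌋=39 ⌊23166/577⌋=40 ⌊23713/577⌋=41 ⌊24260/577⌋=42 ⌊24807/577⌋=42 ⌊25354/577⌋=43 ⌊25901/577⌋=44 ⌊26448/577⌋=45 ⌊26995/577⌋=46
  n=50…59: ⌊27542/577⌋=47 ⌊28089/577⌋=48 ⌊28636/577⌋=49 ⌊29183/577⌋=50 ⌊29730/577⌋=51 ⌊30277/577⌋=52 ⌊30824/577⌋=53 ⌊31371/577⌋=54 ⌊31918/577⌋=55 ⌊32465/577⌋=56
  n=60…69: ⌊33012/577⌋=57 ⌊33559/577⌋=58 ⌊34106/577⌋=59 ⌊34653/577⌋=60 ⌊35200/577⌋=61 ⌊35747/577⌋=61 ⌊36294/577⌋=62 ⌊36841/577⌋=63 ⌊37388/577⌋=64 ⌊37935/577⌋=65
  n=70…79: ⌊38482/577⌋=66 ⌊39029/577⌋=67 ⌊39576/577⌋=68 ⌊40123/577⌋=69 ⌊40670/577⌋=70 ⌊41217/577⌋=71 ⌊41764/577⌋=72 ⌊42311/577⌋=73 ⌊42858/577⌋=74 ⌊43405/577⌋=75
  n=80…89: ⌊43952/577⌋=76 ⌊44499/577⌋=77 ⌊45046/577⌋=78 ⌊45593/577⌋=79 ⌊46140/577⌋=79 ⌊46687/577⌋=80 ⌊47234/577⌋=81 ⌊47781/577⌋=82 ⌊48328/577⌋=83 ⌊48875/577⌋=84
  n=90…99: ⌊49422/577⌋=85 ⌊49969/577⌋=86 ⌊50516/577⌋=87 ⌊51063/577⌋=88 ⌊51610/577⌋=89 ⌊52157/577⌋=90 ⌊52704/577⌋=91 ⌊53251/577⌋=92 ⌊53798/577⌋=93 ⌊54345/577⌋=94
  n=100…109: ⌊54892/577⌋=95 ⌊55439/577⌋=96 ⌊55986/577⌋=97 ⌊56533/577⌋=97 ⌊57080/577⌋=98 ⌊57627/577⌋=99 ⌊58174/577⌋=100 ⌊58721/577⌋=101 ⌊59268/577⌋=102 ⌊59815/577⌋=103
  n=110…119: ⌊60362/577⌋=104 ⌊60909/577⌋=105 ⌊61456/577⌋=106 ⌊62003/577⌋=107 ⌊62550/577⌋=108 ⌊63097/577⌋=109 ⌊63644/577⌋=110 ⌊64191/577⌋=111 ⌊64738/577⌋=112 ⌊65285/577⌋=113
  n=120…128: ⌊65832/577⌋=114 ⌊66379/577⌋=115 ⌊66926/577⌋=115 ⌊67473/577⌋=116 ⌊68020/577⌋=117 ⌊68567/577⌋=118 ⌊69114/577⌋=119 ⌊69661/577⌋=120 ⌊70208/577⌋=121
s_n = t_(n+1) − t_n for n = 0 … 127 gives
prefix = 11111101111111111111111110111111111111111111011111111111111111110111111111111111111011111111111111111101111111111111111110111111
slide a length-8 window over [0..7] … [120..127] (121 windows); first occurrence of each distinct factor:
  [  0..  7] 11111101
  [  1..  8] 11111011
  [  2..  9] 11110111
  [  3.. 10] 11101111
  [  4.. 11] 11011111
  [  5.. 12] 10111111
  [  6.. 13] 01111111
  [  7.. 14] 11111111
  [ 18.. 25] 11111110
  (the other 112 windows repeat one of these)
distinct factors: {01111111, 10111111, 11011111, 11101111, 11110111, 11111011, 11111101, 11111110, 11111111}
count = 9  (Sturmian bound for length 8 is 9)
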